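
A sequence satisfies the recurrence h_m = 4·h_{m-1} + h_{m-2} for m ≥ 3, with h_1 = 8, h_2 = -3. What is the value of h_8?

-6083

Step forward from the initial values:
h_3 = -4  h_4 = -19  h_5 = -80  h_6 = -339  h_7 = -1436  h_8 = -6083.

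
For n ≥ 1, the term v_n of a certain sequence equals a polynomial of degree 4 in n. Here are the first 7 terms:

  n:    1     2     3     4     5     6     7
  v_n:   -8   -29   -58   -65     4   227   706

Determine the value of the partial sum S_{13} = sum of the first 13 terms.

48308

1st diffs: -21, -29, -7, 69, 223, 479.
2nd diffs: -8, 22, 76, 154, 256.
3rd diffs: 30, 54, 78, 102.
4th diffs: 24, 24, 24 (constant).
So v_n = n^4 - 5n^3 + n^2 - 4n - 1.
Continuing: …, 1567, 2960, 5059, 8062, …, v_{13} = 17692.
Summing n = 1..13 (13 terms) gives 48308.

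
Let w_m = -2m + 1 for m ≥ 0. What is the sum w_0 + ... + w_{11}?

Over m = 0..11: Σm = 66.
Total = (-2)·66 + (1)·12 = -120.

-120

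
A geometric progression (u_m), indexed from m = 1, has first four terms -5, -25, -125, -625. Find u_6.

-15625

Common ratio r = 5.
u_m = (-5)·5^(m-1).
u_6 = (-5)·5^5 = -15625.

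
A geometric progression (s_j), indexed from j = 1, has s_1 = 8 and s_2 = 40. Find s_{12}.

Common ratio r = 5.
s_j = 8·5^(j-1).
s_{12} = 8·5^11 = 390625000.

390625000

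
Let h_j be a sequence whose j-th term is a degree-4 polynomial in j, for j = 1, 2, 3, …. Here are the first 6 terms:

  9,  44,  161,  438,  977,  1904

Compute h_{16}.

1st diffs: 35, 117, 277, 539, 927.
2nd diffs: 82, 160, 262, 388.
3rd diffs: 78, 102, 126.
4th diffs: 24, 24 (constant).
Newton forward-difference form: h_j = 9 + 35·C(j-1,1) + 82·C(j-1,2) + 78·C(j-1,3) + 24·C(j-1,4).
At j = 16: j-1 = 15, so h_{16} = 9 + 525 + 8610 + 35490 + 32760 = 77394.

77394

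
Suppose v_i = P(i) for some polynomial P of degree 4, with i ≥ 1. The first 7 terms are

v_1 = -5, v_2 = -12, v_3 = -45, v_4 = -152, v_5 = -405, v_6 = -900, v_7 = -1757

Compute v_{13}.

-24245

1st diffs: -7, -33, -107, -253, -495, -857.
2nd diffs: -26, -74, -146, -242, -362.
3rd diffs: -48, -72, -96, -120.
4th diffs: -24, -24, -24 (constant).
Newton forward-difference form: v_i = -5 + (-7)·C(i-1,1) + (-26)·C(i-1,2) + (-48)·C(i-1,3) + (-24)·C(i-1,4).
At i = 13: i-1 = 12, so v_{13} = -5 - 84 - 1716 - 10560 - 11880 = -24245.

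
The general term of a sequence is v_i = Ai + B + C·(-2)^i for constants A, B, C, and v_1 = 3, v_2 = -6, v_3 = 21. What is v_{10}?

-2022

The three given values yield: A + B - 2C = 3; 2A + B + 4C = -6; 3A + B - 8C = 21.
Subtracting the first from the second: A + 6C = -9.
Subtracting the second from the third: A - 12C = 27.
Solving: C = -2, A = 3, then B = -4.
Therefore v_{10} = 30 + (-4) + (-2)·1024 = -2022.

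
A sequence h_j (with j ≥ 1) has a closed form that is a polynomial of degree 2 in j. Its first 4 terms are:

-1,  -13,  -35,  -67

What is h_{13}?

-805

1st diffs: -12, -22, -32.
2nd diffs: -10, -10 (constant).
Newton forward-difference form: h_j = -1 + (-12)·C(j-1,1) + (-10)·C(j-1,2).
At j = 13: j-1 = 12, so h_{13} = -1 - 144 - 660 = -805.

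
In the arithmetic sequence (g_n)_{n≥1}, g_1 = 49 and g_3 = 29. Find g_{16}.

-101

Common difference d = (29 - 49) / (3 - 1) = -10.
g_n = 49 + (n - 1)·(-10).
g_{16} = 49 + 15·(-10) = -101.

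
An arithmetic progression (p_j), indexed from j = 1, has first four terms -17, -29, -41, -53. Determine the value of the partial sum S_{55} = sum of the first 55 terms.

Common difference d = -12.
p_j = -17 + (j - 1)·(-12).
p_{55} = -665; S = 55·(-17 + (-665))/2 = -18755.

-18755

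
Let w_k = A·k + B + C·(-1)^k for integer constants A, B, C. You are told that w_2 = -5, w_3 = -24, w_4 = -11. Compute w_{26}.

Write the equations: 2A + B + C = -5; 3A + B - C = -24; 4A + B + C = -11.
Subtracting the first from the second: A - 2C = -19.
Subtracting the second from the third: A + 2C = 13.
Solving: C = 8, A = -3, then B = -7.
Therefore w_{26} = -78 + (-7) + 8·1 = -77.

-77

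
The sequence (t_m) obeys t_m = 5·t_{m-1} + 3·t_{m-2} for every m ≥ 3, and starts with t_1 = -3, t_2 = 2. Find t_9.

Applying the relation repeatedly:
t_3 = 1; t_4 = 11; t_5 = 58; t_6 = 323; t_7 = 1789; t_8 = 9914; t_9 = 54937.

54937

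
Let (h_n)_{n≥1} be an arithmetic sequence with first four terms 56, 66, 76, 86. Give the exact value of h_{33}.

376

Common difference d = 10.
h_n = 56 + (n - 1)·10.
h_{33} = 56 + 32·10 = 376.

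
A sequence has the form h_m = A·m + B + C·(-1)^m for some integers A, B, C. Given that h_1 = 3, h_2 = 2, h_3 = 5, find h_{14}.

14

The three given values yield: A + B - C = 3; 2A + B + C = 2; 3A + B - C = 5.
Subtracting the first from the second: A + 2C = -1.
Subtracting the second from the third: A - 2C = 3.
Solving: C = -1, A = 1, then B = 1.
So h_m = 1·m + 1 + (-1)·(-1)^m; at m=14 this is 14.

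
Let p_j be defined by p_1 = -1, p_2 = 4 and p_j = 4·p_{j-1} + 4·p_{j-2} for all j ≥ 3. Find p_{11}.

3861504

Iterate the recurrence:
p_3 = 12, p_4 = 64, p_5 = 304, p_6 = 1472, p_7 = 7104, p_8 = 34304, p_9 = 165632, p_{10} = 799744, p_{11} = 3861504.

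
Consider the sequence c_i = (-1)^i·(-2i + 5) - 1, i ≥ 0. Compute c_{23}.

(-1)^23 = -1; -2i + 5 at i=23 is -41; so c_{23} = 40.

40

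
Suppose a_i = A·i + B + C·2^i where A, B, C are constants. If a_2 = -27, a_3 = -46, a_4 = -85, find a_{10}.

Write the equations: 2A + B + 4C = -27; 3A + B + 8C = -46; 4A + B + 16C = -85.
Subtracting the first from the second: A + 4C = -19.
Subtracting the second from the third: A + 8C = -39.
Solving: C = -5, A = 1, then B = -9.
So a_i = 1·i + (-9) + (-5)·2^i; at i=10 this is -5119.

-5119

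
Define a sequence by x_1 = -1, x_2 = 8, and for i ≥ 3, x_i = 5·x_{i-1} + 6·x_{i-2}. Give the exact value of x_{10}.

x_3 = 34, x_4 = 218, x_5 = 1294, x_6 = 7778, x_7 = 46654, x_8 = 279938, x_9 = 1679614, x_{10} = 10077698.
(Characteristic roots are 6 and -1.)

10077698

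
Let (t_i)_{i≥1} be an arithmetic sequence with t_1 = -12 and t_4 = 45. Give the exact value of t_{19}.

Common difference d = (45 - (-12)) / (4 - 1) = 19.
t_i = -12 + (i - 1)·19.
t_{19} = -12 + 18·19 = 330.

330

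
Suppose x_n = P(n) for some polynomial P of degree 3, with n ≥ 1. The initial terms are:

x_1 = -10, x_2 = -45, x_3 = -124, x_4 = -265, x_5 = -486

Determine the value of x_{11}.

-4500

1st diffs: -35, -79, -141, -221.
2nd diffs: -44, -62, -80.
3rd diffs: -18, -18 (constant).
So x_n = -3n^3 - 4n^2 - 2n - 1.
Evaluating at n = 11 gives x_{11} = -4500.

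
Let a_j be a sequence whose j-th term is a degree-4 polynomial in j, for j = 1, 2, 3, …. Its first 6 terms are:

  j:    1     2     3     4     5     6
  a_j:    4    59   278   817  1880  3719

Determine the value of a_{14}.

1st diffs: 55, 219, 539, 1063, 1839.
2nd diffs: 164, 320, 524, 776.
3rd diffs: 156, 204, 252.
4th diffs: 48, 48 (constant).
Newton forward-difference form: a_j = 4 + 55·C(j-1,1) + 164·C(j-1,2) + 156·C(j-1,3) + 48·C(j-1,4).
At j = 14: j-1 = 13, so a_{14} = 4 + 715 + 12792 + 44616 + 34320 = 92447.

92447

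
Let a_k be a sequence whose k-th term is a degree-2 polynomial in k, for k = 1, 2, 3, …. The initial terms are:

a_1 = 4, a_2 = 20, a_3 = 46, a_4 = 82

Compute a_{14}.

1st diffs: 16, 26, 36.
2nd diffs: 10, 10 (constant).
Newton forward-difference form: a_k = 4 + 16·C(k-1,1) + 10·C(k-1,2).
At k = 14: k-1 = 13, so a_{14} = 4 + 208 + 780 = 992.

992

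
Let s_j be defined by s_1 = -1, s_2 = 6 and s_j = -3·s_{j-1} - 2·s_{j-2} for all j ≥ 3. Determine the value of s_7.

Step forward from the initial values:
s_3 = -16; s_4 = 36; s_5 = -76; s_6 = 156; s_7 = -316.
(Characteristic roots are -1 and -2.)

-316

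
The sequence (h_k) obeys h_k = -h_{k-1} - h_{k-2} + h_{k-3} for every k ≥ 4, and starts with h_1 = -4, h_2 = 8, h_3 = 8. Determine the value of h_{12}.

-68

Step forward from the initial values:
h_4 = -20  h_5 = 20  h_6 = 8  h_7 = -48  h_8 = 60  h_9 = -4  h_{10} = -104  h_{11} = 168  h_{12} = -68.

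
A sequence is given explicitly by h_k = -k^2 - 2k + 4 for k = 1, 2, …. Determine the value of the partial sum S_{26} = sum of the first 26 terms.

Over k = 1..26: Σk = 351, Σk² = 6201.
Total = (-1)·6201 + (-2)·351 + (4)·26 = -6799.

-6799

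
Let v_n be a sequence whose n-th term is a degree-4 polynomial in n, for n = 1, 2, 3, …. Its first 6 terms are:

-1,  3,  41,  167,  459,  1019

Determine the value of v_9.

1st diffs: 4, 38, 126, 292, 560.
2nd diffs: 34, 88, 166, 268.
3rd diffs: 54, 78, 102.
4th diffs: 24, 24 (constant).
So v_n = n^4 - n^3 - 2n^2 + 2n - 1.
Evaluating at n = 9 gives v_9 = 5687.

5687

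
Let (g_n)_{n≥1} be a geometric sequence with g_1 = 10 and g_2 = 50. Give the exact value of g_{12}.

488281250

Common ratio r = 5.
g_n = 10·5^(n-1).
g_{12} = 10·5^11 = 488281250.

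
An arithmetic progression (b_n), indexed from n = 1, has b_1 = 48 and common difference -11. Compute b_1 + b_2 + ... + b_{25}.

-2100

b_n = 48 + (n - 1)·(-11).
b_{25} = -216; S = 25·(48 + (-216))/2 = -2100.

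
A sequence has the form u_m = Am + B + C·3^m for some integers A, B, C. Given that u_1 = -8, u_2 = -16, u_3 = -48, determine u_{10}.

At m = 1, 2, 3: A + B + 3C = -8; 2A + B + 9C = -16; 3A + B + 27C = -48.
Subtracting the first from the second: A + 6C = -8.
Subtracting the second from the third: A + 18C = -32.
Solving: C = -2, A = 4, then B = -6.
Hence u_{10} = 4·10 + (-6) + (-2)·59049 = -118064.

-118064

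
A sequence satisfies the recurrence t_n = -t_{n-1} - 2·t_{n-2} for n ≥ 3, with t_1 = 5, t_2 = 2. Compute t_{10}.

-64

Applying the relation repeatedly:
t_3 = -12  t_4 = 8  t_5 = 16  t_6 = -32  t_7 = 0  t_8 = 64  t_9 = -64  t_{10} = -64.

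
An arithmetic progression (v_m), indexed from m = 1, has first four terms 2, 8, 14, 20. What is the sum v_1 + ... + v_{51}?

7752

Common difference d = 6.
v_m = 2 + (m - 1)·6.
v_{51} = 302; S = 51·(2 + 302)/2 = 7752.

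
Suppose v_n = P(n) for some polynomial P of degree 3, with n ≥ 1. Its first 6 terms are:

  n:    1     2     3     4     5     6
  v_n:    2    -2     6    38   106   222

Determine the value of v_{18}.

1st diffs: -4, 8, 32, 68, 116.
2nd diffs: 12, 24, 36, 48.
3rd diffs: 12, 12, 12 (constant).
Newton forward-difference form: v_n = 2 + (-4)·C(n-1,1) + 12·C(n-1,2) + 12·C(n-1,3).
At n = 18: n-1 = 17, so v_{18} = 2 - 68 + 1632 + 8160 = 9726.

9726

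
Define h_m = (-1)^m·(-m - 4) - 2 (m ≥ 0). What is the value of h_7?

(-1)^7 = -1; -m - 4 at m=7 is -11; so h_7 = 9.

9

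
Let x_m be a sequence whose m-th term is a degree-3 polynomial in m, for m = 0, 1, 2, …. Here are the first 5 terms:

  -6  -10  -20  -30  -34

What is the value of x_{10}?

1st diffs: -4, -10, -10, -4.
2nd diffs: -6, 0, 6.
3rd diffs: 6, 6 (constant).
So x_m = m^3 - 6m^2 + m - 6.
Evaluating at m = 10 gives x_{10} = 404.

404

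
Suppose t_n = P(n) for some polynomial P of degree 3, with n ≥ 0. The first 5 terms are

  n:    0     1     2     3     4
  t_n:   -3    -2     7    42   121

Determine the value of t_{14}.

1st diffs: 1, 9, 35, 79.
2nd diffs: 8, 26, 44.
3rd diffs: 18, 18 (constant).
Newton forward-difference form: t_n = -3 + 1·C(n,1) + 8·C(n,2) + 18·C(n,3).
At n = 14: n = 14, so t_{14} = -3 + 14 + 728 + 6552 = 7291.

7291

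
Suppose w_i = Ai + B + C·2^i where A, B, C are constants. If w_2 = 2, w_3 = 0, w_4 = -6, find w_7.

-112

Write the equations: 2A + B + 4C = 2; 3A + B + 8C = 0; 4A + B + 16C = -6.
Subtracting the first from the second: A + 4C = -2.
Subtracting the second from the third: A + 8C = -6.
Solving: C = -1, A = 2, then B = 2.
Hence w_7 = 2·7 + 2 + (-1)·128 = -112.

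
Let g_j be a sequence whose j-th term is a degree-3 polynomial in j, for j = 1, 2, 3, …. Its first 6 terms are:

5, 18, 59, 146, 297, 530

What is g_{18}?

1st diffs: 13, 41, 87, 151, 233.
2nd diffs: 28, 46, 64, 82.
3rd diffs: 18, 18, 18 (constant).
Newton forward-difference form: g_j = 5 + 13·C(j-1,1) + 28·C(j-1,2) + 18·C(j-1,3).
At j = 18: j-1 = 17, so g_{18} = 5 + 221 + 3808 + 12240 = 16274.

16274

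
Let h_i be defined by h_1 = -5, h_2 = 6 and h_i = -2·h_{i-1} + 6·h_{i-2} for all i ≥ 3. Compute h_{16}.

718440960

Step forward from the initial values:
h_3 = -42, h_4 = 120, h_5 = -492, …, h_{13} = -14827200, h_{14} = 54051456, h_{15} = -197066112, h_{16} = 718440960.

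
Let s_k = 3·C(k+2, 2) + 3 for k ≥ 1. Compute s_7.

C(9, 2) = 36, so s_7 = 111.

111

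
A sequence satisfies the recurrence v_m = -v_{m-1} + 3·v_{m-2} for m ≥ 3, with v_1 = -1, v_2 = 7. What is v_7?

v_3 = -10  v_4 = 31  v_5 = -61  v_6 = 154  v_7 = -337.

-337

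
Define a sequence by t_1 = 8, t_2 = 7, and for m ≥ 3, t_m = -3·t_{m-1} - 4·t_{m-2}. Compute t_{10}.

-2381

Iterate the recurrence:
t_3 = -53, t_4 = 131, t_5 = -181, t_6 = 19, t_7 = 667, t_8 = -2077, t_9 = 3563, t_{10} = -2381.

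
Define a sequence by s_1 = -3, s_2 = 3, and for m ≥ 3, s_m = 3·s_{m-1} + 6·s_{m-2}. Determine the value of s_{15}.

-181405089

s_3 = -9  s_4 = -9  s_5 = -81  …  s_{12} = -2170233  s_{13} = -9489393  s_{14} = -41489577  s_{15} = -181405089.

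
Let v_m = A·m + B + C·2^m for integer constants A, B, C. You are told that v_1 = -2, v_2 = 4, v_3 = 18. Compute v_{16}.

Plug in m = 1, 2, 3: A + B + 2C = -2; 2A + B + 4C = 4; 3A + B + 8C = 18.
Subtracting the first from the second: A + 2C = 6.
Subtracting the second from the third: A + 4C = 14.
Solving: C = 4, A = -2, then B = -8.
Hence v_{16} = -2·16 + (-8) + 4·65536 = 262104.

262104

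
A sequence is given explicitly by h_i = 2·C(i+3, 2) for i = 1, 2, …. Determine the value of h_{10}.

156

C(13, 2) = 78, so h_{10} = 156.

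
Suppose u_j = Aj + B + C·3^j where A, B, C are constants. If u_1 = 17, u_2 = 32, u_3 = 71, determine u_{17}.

258280385

Write the equations: A + B + 3C = 17; 2A + B + 9C = 32; 3A + B + 27C = 71.
Subtracting the first from the second: A + 6C = 15.
Subtracting the second from the third: A + 18C = 39.
Solving: C = 2, A = 3, then B = 8.
Therefore u_{17} = 51 + 8 + 2·129140163 = 258280385.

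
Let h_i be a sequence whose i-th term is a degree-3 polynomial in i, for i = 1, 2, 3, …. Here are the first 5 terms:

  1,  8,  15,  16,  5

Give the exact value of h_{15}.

-2085

1st diffs: 7, 7, 1, -11.
2nd diffs: 0, -6, -12.
3rd diffs: -6, -6 (constant).
Newton forward-difference form: h_i = 1 + 7·C(i-1,1) + (-6)·C(i-1,3).
At i = 15: i-1 = 14, so h_{15} = 1 + 98 - 2184 = -2085.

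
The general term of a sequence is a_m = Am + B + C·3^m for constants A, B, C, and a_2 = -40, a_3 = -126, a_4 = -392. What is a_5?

Plug in m = 2, 3, 4: 2A + B + 9C = -40; 3A + B + 27C = -126; 4A + B + 81C = -392.
Subtracting the first from the second: A + 18C = -86.
Subtracting the second from the third: A + 54C = -266.
Solving: C = -5, A = 4, then B = -3.
Therefore a_5 = 20 + (-3) + (-5)·243 = -1198.

-1198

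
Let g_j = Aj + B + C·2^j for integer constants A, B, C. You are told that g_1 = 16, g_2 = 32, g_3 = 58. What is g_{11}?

10306

The three given values yield: A + B + 2C = 16; 2A + B + 4C = 32; 3A + B + 8C = 58.
Subtracting the first from the second: A + 2C = 16.
Subtracting the second from the third: A + 4C = 26.
Solving: C = 5, A = 6, then B = 0.
So g_j = 6·j + 0 + 5·2^j; at j=11 this is 10306.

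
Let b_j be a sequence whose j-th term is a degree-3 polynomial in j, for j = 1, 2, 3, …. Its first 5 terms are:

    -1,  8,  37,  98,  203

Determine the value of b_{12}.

1st diffs: 9, 29, 61, 105.
2nd diffs: 20, 32, 44.
3rd diffs: 12, 12 (constant).
So b_j = 2j^3 - 2j^2 + j - 2.
Evaluating at j = 12 gives b_{12} = 3178.

3178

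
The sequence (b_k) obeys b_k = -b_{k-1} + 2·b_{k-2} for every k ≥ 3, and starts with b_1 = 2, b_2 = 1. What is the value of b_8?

-41

b_3 = 3; b_4 = -1; b_5 = 7; b_6 = -9; b_7 = 23; b_8 = -41.
(Characteristic roots are 1 and -2.)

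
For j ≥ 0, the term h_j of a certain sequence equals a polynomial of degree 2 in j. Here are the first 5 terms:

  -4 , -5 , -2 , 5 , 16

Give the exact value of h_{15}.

401

1st diffs: -1, 3, 7, 11.
2nd diffs: 4, 4, 4 (constant).
So h_j = 2j^2 - 3j - 4.
Evaluating at j = 15 gives h_{15} = 401.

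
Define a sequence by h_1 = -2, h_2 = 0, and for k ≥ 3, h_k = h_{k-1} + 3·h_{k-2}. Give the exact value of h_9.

-582

h_3 = -6, h_4 = -6, h_5 = -24, h_6 = -42, h_7 = -114, h_8 = -240, h_9 = -582.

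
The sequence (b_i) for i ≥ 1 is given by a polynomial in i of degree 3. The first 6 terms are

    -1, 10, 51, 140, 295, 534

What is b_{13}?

1st diffs: 11, 41, 89, 155, 239.
2nd diffs: 30, 48, 66, 84.
3rd diffs: 18, 18, 18 (constant).
Newton forward-difference form: b_i = -1 + 11·C(i-1,1) + 30·C(i-1,2) + 18·C(i-1,3).
At i = 13: i-1 = 12, so b_{13} = -1 + 132 + 1980 + 3960 = 6071.

6071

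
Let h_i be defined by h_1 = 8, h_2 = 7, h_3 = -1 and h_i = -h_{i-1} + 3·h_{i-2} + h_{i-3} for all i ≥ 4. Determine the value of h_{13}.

Iterate the recurrence:
h_4 = 30, h_5 = -26, h_6 = 115, h_7 = -163, h_8 = 482, h_9 = -856, h_{10} = 2139, h_{11} = -4225, h_{12} = 9786, h_{13} = -20322.

-20322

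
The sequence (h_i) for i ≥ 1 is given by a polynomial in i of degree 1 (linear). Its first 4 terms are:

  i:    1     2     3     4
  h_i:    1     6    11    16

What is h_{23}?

1st diffs: 5, 5, 5 (constant).
So h_i = 5i - 4.
Evaluating at i = 23 gives h_{23} = 111.

111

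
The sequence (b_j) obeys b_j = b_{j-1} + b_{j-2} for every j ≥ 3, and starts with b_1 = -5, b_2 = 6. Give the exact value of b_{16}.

1775

Compute successive terms:
b_3 = 1, b_4 = 7, b_5 = 8, …, b_{13} = 419, b_{14} = 678, b_{15} = 1097, b_{16} = 1775.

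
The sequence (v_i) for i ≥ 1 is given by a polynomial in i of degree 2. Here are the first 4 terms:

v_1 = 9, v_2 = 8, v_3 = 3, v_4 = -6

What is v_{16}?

1st diffs: -1, -5, -9.
2nd diffs: -4, -4 (constant).
Newton forward-difference form: v_i = 9 + (-1)·C(i-1,1) + (-4)·C(i-1,2).
At i = 16: i-1 = 15, so v_{16} = 9 - 15 - 420 = -426.

-426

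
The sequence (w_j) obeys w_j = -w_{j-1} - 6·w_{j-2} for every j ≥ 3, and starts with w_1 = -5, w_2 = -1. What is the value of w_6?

Step forward from the initial values:
w_3 = 31;  w_4 = -25;  w_5 = -161;  w_6 = 311.

311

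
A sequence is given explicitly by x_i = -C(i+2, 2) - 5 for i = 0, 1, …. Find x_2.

-11

C(4, 2) = 6, so x_2 = -11.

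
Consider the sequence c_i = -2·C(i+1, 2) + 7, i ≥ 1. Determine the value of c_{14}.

C(15, 2) = 105, so c_{14} = -203.

-203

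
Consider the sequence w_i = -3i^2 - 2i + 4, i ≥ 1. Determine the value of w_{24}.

-1772

w_{24} = -3·24^2 - 2·24 + 4 = -1772.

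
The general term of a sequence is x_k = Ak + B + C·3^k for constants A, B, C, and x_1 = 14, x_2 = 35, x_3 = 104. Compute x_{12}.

2125733

Plug in k = 1, 2, 3: A + B + 3C = 14; 2A + B + 9C = 35; 3A + B + 27C = 104.
Subtracting the first from the second: A + 6C = 21.
Subtracting the second from the third: A + 18C = 69.
Solving: C = 4, A = -3, then B = 5.
So x_k = -3·k + 5 + 4·3^k; at k=12 this is 2125733.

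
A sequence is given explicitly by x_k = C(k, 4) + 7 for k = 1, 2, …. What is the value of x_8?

C(8, 4) = 70, so x_8 = 77.

77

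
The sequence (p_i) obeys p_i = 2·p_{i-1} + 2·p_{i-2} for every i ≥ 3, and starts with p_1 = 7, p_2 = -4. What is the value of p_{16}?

1144576

Applying the relation repeatedly:
p_3 = 6, p_4 = 4, p_5 = 20, …, p_{13} = 56128, p_{14} = 153344, p_{15} = 418944, p_{16} = 1144576.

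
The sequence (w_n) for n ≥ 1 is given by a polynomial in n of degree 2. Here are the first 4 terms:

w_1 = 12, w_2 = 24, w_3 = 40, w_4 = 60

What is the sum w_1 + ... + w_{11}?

1st diffs: 12, 16, 20.
2nd diffs: 4, 4 (constant).
Newton forward-difference form: w_n = 12 + 12·C(n-1,1) + 4·C(n-1,2).
Continuing: …, 84, 112, 144, 180, …, w_{11} = 312.
Summing n = 1..11 (11 terms) gives 1452.

1452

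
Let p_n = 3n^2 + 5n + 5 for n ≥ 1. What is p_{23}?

p_{23} = 3·23^2 + 5·23 + 5 = 1707.

1707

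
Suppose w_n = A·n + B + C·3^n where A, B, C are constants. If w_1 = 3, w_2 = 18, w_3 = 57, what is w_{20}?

Plug in n = 1, 2, 3: A + B + 3C = 3; 2A + B + 9C = 18; 3A + B + 27C = 57.
Subtracting the first from the second: A + 6C = 15.
Subtracting the second from the third: A + 18C = 39.
Solving: C = 2, A = 3, then B = -6.
Therefore w_{20} = 60 + (-6) + 2·3486784401 = 6973568856.

6973568856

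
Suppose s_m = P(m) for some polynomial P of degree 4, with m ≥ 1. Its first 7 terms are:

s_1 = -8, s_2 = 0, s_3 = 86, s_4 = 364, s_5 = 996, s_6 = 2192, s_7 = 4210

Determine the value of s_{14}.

1st diffs: 8, 86, 278, 632, 1196, 2018.
2nd diffs: 78, 192, 354, 564, 822.
3rd diffs: 114, 162, 210, 258.
4th diffs: 48, 48, 48 (constant).
So s_m = 2m^4 - m^3 - 5m^2 - 4.
Evaluating at m = 14 gives s_{14} = 73104.

73104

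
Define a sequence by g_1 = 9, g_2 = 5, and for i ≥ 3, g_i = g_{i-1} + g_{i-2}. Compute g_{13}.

Iterate the recurrence:
g_3 = 14; g_4 = 19; g_5 = 33; …; g_{10} = 359; g_{11} = 581; g_{12} = 940; g_{13} = 1521.

1521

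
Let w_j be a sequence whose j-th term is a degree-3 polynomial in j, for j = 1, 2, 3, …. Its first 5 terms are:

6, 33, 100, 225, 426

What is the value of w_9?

2350

1st diffs: 27, 67, 125, 201.
2nd diffs: 40, 58, 76.
3rd diffs: 18, 18 (constant).
Newton forward-difference form: w_j = 6 + 27·C(j-1,1) + 40·C(j-1,2) + 18·C(j-1,3).
At j = 9: j-1 = 8, so w_9 = 6 + 216 + 1120 + 1008 = 2350.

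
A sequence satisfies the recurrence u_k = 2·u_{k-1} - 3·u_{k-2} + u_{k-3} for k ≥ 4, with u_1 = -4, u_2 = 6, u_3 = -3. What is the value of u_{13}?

1089

Iterate the recurrence:
u_4 = -28  u_5 = -41  u_6 = -1  u_7 = 93  u_8 = 148  u_9 = 16  u_{10} = -319  u_{11} = -538  u_{12} = -103  u_{13} = 1089.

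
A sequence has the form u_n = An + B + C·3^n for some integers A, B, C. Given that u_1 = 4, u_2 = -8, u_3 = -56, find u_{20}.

The three given values yield: A + B + 3C = 4; 2A + B + 9C = -8; 3A + B + 27C = -56.
Subtracting the first from the second: A + 6C = -12.
Subtracting the second from the third: A + 18C = -48.
Solving: C = -3, A = 6, then B = 7.
Therefore u_{20} = 120 + 7 + (-3)·3486784401 = -10460353076.

-10460353076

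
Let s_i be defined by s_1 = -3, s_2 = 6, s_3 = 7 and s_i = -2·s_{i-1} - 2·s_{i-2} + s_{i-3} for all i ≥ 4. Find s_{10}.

Applying the relation repeatedly:
s_4 = -29;  s_5 = 50;  s_6 = -35;  s_7 = -59;  s_8 = 238;  s_9 = -393;  s_{10} = 251.

251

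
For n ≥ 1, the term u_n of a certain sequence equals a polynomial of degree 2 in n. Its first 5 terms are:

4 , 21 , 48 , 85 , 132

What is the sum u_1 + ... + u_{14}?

1st diffs: 17, 27, 37, 47.
2nd diffs: 10, 10, 10 (constant).
Newton forward-difference form: u_n = 4 + 17·C(n-1,1) + 10·C(n-1,2).
Continuing: …, 189, 256, 333, 420, …, u_{14} = 1005.
Summing n = 1..14 (14 terms) gives 5243.

5243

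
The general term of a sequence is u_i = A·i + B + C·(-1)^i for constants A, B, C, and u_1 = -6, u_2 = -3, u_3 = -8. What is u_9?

Write the equations: A + B - C = -6; 2A + B + C = -3; 3A + B - C = -8.
Subtracting the first from the second: A + 2C = 3.
Subtracting the second from the third: A - 2C = -5.
Solving: C = 2, A = -1, then B = -3.
So u_i = -1·i + (-3) + 2·(-1)^i; at i=9 this is -14.

-14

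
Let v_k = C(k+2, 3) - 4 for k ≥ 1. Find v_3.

6

C(5, 3) = 10, so v_3 = 6.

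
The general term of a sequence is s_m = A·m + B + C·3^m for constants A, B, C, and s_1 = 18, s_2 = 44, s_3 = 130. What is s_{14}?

Write the equations: A + B + 3C = 18; 2A + B + 9C = 44; 3A + B + 27C = 130.
Subtracting the first from the second: A + 6C = 26.
Subtracting the second from the third: A + 18C = 86.
Solving: C = 5, A = -4, then B = 7.
Hence s_{14} = -4·14 + 7 + 5·4782969 = 23914796.

23914796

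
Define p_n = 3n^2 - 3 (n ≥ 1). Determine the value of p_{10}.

297

p_{10} = 3·10^2 - 3 = 297.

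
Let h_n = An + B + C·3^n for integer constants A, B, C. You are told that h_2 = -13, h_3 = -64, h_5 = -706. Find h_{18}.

-1162261405

The three given values yield: 2A + B + 9C = -13; 3A + B + 27C = -64; 5A + B + 243C = -706.
Subtracting the first from the second: A + 18C = -51.
Subtracting the second from the third: 2A + 216C = -642.
Solving: C = -3, A = 3, then B = 8.
Hence h_{18} = 3·18 + 8 + (-3)·387420489 = -1162261405.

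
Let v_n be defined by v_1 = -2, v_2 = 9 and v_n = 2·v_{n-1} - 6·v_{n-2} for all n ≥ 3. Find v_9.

3936

Iterate the recurrence:
v_3 = 30, v_4 = 6, v_5 = -168, v_6 = -372, v_7 = 264, v_8 = 2760, v_9 = 3936.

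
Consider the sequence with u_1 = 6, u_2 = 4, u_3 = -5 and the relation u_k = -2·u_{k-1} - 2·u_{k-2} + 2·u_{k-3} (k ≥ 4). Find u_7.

84

Step forward from the initial values:
u_4 = 14  u_5 = -10  u_6 = -18  u_7 = 84.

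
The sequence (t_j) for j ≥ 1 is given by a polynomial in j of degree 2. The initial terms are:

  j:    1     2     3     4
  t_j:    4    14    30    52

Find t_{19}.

1st diffs: 10, 16, 22.
2nd diffs: 6, 6 (constant).
So t_j = 3j^2 + j.
Evaluating at j = 19 gives t_{19} = 1102.

1102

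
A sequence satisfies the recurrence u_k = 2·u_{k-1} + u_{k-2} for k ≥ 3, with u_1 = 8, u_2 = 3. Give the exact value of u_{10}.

Iterate the recurrence:
u_3 = 14  u_4 = 31  u_5 = 76  u_6 = 183  u_7 = 442  u_8 = 1067  u_9 = 2576  u_{10} = 6219.

6219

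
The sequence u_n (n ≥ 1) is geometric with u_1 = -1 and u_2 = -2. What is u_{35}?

-17179869184

Common ratio r = 2.
u_n = (-1)·2^(n-1).
u_{35} = (-1)·2^34 = -17179869184.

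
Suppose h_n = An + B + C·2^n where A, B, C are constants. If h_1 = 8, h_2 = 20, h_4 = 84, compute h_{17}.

The three given values yield: A + B + 2C = 8; 2A + B + 4C = 20; 4A + B + 16C = 84.
Subtracting the first from the second: A + 2C = 12.
Subtracting the second from the third: 2A + 12C = 64.
Solving: C = 5, A = 2, then B = -4.
Hence h_{17} = 2·17 + (-4) + 5·131072 = 655390.

655390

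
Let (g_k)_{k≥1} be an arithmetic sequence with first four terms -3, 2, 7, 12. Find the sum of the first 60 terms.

8670

Common difference d = 5.
g_k = -3 + (k - 1)·5.
g_{60} = 292; S = 60·(-3 + 292)/2 = 8670.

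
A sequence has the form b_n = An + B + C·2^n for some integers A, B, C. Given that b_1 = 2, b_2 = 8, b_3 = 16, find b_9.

Plug in n = 1, 2, 3: A + B + 2C = 2; 2A + B + 4C = 8; 3A + B + 8C = 16.
Subtracting the first from the second: A + 2C = 6.
Subtracting the second from the third: A + 4C = 8.
Solving: C = 1, A = 4, then B = -4.
Therefore b_9 = 36 + (-4) + 1·512 = 544.

544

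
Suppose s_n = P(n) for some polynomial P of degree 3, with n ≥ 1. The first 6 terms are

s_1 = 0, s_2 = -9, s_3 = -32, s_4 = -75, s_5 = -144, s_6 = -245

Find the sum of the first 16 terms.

1st diffs: -9, -23, -43, -69, -101.
2nd diffs: -14, -20, -26, -32.
3rd diffs: -6, -6, -6 (constant).
Newton forward-difference form: s_n = (-9)·C(n-1,1) + (-14)·C(n-1,2) + (-6)·C(n-1,3).
Continuing: …, -384, -567, -800, -1089, …, s_{16} = -4335.
Summing n = 1..16 (16 terms) gives -19840.

-19840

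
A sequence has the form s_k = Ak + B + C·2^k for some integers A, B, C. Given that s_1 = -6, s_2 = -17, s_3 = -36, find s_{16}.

-262187

Write the equations: A + B + 2C = -6; 2A + B + 4C = -17; 3A + B + 8C = -36.
Subtracting the first from the second: A + 2C = -11.
Subtracting the second from the third: A + 4C = -19.
Solving: C = -4, A = -3, then B = 5.
So s_k = -3·k + 5 + (-4)·2^k; at k=16 this is -262187.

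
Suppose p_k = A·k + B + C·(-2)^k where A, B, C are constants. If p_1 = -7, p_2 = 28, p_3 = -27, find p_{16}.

At k = 1, 2, 3: A + B - 2C = -7; 2A + B + 4C = 28; 3A + B - 8C = -27.
Subtracting the first from the second: A + 6C = 35.
Subtracting the second from the third: A - 12C = -55.
Solving: C = 5, A = 5, then B = -2.
Hence p_{16} = 5·16 + (-2) + 5·65536 = 327758.

327758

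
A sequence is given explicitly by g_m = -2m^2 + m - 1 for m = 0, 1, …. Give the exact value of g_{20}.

g_{20} = -2·20^2 + 1·20 - 1 = -781.

-781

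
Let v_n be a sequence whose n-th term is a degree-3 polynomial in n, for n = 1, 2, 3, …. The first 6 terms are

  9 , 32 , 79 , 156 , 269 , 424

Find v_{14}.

1st diffs: 23, 47, 77, 113, 155.
2nd diffs: 24, 30, 36, 42.
3rd diffs: 6, 6, 6 (constant).
Newton forward-difference form: v_n = 9 + 23·C(n-1,1) + 24·C(n-1,2) + 6·C(n-1,3).
At n = 14: n-1 = 13, so v_{14} = 9 + 299 + 1872 + 1716 = 3896.

3896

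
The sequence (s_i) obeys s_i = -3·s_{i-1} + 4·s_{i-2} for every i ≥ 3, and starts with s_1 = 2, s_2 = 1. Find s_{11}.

209717

Iterate the recurrence:
s_3 = 5;  s_4 = -11;  s_5 = 53;  s_6 = -203;  s_7 = 821;  s_8 = -3275;  s_9 = 13109;  s_{10} = -52427;  s_{11} = 209717.
(Characteristic roots are 1 and -4.)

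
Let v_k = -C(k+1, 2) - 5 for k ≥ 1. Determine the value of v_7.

C(8, 2) = 28, so v_7 = -33.

-33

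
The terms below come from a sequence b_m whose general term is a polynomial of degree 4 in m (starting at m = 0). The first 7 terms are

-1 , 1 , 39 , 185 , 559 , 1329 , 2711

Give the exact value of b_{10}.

1st diffs: 2, 38, 146, 374, 770, 1382.
2nd diffs: 36, 108, 228, 396, 612.
3rd diffs: 72, 120, 168, 216.
4th diffs: 48, 48, 48 (constant).
Newton forward-difference form: b_m = -1 + 2·C(m,1) + 36·C(m,2) + 72·C(m,3) + 48·C(m,4).
At m = 10: m = 10, so b_{10} = -1 + 20 + 1620 + 8640 + 10080 = 20359.

20359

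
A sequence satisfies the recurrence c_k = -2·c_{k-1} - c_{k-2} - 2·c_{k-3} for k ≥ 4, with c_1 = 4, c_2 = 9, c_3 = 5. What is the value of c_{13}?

7375

Step forward from the initial values:
c_4 = -27; c_5 = 31; c_6 = -45; c_7 = 113; c_8 = -243; c_9 = 463; c_{10} = -909; c_{11} = 1841; c_{12} = -3699; c_{13} = 7375.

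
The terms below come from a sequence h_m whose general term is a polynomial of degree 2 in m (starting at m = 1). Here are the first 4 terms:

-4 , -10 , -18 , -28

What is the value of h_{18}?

-378

1st diffs: -6, -8, -10.
2nd diffs: -2, -2 (constant).
Newton forward-difference form: h_m = -4 + (-6)·C(m-1,1) + (-2)·C(m-1,2).
At m = 18: m-1 = 17, so h_{18} = -4 - 102 - 272 = -378.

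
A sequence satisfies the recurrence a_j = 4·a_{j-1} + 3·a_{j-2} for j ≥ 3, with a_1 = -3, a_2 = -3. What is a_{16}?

a_3 = -21, a_4 = -93, a_5 = -435, …, a_{13} = -94314387, a_{14} = -438161187, a_{15} = -2035587909, a_{16} = -9456835197.

-9456835197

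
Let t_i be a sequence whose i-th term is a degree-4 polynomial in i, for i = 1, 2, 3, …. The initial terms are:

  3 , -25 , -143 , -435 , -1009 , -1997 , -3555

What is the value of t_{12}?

1st diffs: -28, -118, -292, -574, -988, -1558.
2nd diffs: -90, -174, -282, -414, -570.
3rd diffs: -84, -108, -132, -156.
4th diffs: -24, -24, -24 (constant).
Newton forward-difference form: t_i = 3 + (-28)·C(i-1,1) + (-90)·C(i-1,2) + (-84)·C(i-1,3) + (-24)·C(i-1,4).
At i = 12: i-1 = 11, so t_{12} = 3 - 308 - 4950 - 13860 - 7920 = -27035.

-27035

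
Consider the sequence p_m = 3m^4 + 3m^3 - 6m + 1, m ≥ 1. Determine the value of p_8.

13777

p_8 = 3·8^4 + 3·8^3 - 6·8 + 1 = 13777.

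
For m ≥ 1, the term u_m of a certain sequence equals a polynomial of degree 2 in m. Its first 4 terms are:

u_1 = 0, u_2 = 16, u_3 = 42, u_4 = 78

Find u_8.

1st diffs: 16, 26, 36.
2nd diffs: 10, 10 (constant).
Newton forward-difference form: u_m = 16·C(m-1,1) + 10·C(m-1,2).
At m = 8: m-1 = 7, so u_8 = 112 + 210 = 322.

322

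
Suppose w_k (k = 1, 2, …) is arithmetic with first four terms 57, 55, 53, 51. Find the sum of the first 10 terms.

480

Common difference d = -2.
w_k = 57 + (k - 1)·(-2).
w_{10} = 39; S = 10·(57 + 39)/2 = 480.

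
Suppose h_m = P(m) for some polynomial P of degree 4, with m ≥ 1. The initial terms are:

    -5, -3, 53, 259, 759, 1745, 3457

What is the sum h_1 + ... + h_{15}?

299889

1st diffs: 2, 56, 206, 500, 986, 1712.
2nd diffs: 54, 150, 294, 486, 726.
3rd diffs: 96, 144, 192, 240.
4th diffs: 48, 48, 48 (constant).
Newton forward-difference form: h_m = -5 + 2·C(m-1,1) + 54·C(m-1,2) + 96·C(m-1,3) + 48·C(m-1,4).
Continuing: …, 6183, 10259, 16069, 24045, …, h_{15} = 87929.
Summing m = 1..15 (15 terms) gives 299889.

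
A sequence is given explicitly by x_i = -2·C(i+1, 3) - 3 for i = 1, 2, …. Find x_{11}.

-443

C(12, 3) = 220, so x_{11} = -443.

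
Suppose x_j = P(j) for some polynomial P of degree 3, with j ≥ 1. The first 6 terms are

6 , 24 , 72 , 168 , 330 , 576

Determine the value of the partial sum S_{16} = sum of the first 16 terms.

51816

1st diffs: 18, 48, 96, 162, 246.
2nd diffs: 30, 48, 66, 84.
3rd diffs: 18, 18, 18 (constant).
Newton forward-difference form: x_j = 6 + 18·C(j-1,1) + 30·C(j-1,2) + 18·C(j-1,3).
Continuing: …, 924, 1392, 1998, 2760, …, x_{16} = 11616.
Summing j = 1..16 (16 terms) gives 51816.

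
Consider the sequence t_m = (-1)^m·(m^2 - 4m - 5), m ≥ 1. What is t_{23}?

-432

(-1)^23 = -1; m^2 - 4m - 5 at m=23 is 432; so t_{23} = -432.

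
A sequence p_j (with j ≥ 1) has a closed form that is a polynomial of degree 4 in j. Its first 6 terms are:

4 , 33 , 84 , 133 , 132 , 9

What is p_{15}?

-30348

1st diffs: 29, 51, 49, -1, -123.
2nd diffs: 22, -2, -50, -122.
3rd diffs: -24, -48, -72.
4th diffs: -24, -24 (constant).
Newton forward-difference form: p_j = 4 + 29·C(j-1,1) + 22·C(j-1,2) + (-24)·C(j-1,3) + (-24)·C(j-1,4).
At j = 15: j-1 = 14, so p_{15} = 4 + 406 + 2002 - 8736 - 24024 = -30348.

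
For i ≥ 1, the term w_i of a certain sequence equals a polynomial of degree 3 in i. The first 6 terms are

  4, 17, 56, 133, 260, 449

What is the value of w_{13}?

1st diffs: 13, 39, 77, 127, 189.
2nd diffs: 26, 38, 50, 62.
3rd diffs: 12, 12, 12 (constant).
So w_i = 2i^3 + i^2 - 4i + 5.
Evaluating at i = 13 gives w_{13} = 4516.

4516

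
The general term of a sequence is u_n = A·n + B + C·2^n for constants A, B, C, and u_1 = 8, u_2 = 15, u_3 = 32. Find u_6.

303

Write the equations: A + B + 2C = 8; 2A + B + 4C = 15; 3A + B + 8C = 32.
Subtracting the first from the second: A + 2C = 7.
Subtracting the second from the third: A + 4C = 17.
Solving: C = 5, A = -3, then B = 1.
Hence u_6 = -3·6 + 1 + 5·64 = 303.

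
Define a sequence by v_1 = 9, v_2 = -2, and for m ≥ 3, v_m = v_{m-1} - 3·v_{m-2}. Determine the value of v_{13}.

Iterate the recurrence:
v_3 = -29; v_4 = -23; v_5 = 64; …; v_{10} = 1093; v_{11} = 1936; v_{12} = -1343; v_{13} = -7151.

-7151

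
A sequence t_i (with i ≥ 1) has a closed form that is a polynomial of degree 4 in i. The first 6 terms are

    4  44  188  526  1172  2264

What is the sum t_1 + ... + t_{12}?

89126

1st diffs: 40, 144, 338, 646, 1092.
2nd diffs: 104, 194, 308, 446.
3rd diffs: 90, 114, 138.
4th diffs: 24, 24 (constant).
Newton forward-difference form: t_i = 4 + 40·C(i-1,1) + 104·C(i-1,2) + 90·C(i-1,3) + 24·C(i-1,4).
Continuing: …, 3964, 6458, 9956, 14692, …, t_{12} = 28934.
Summing i = 1..12 (12 terms) gives 89126.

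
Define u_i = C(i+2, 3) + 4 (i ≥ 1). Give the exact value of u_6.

60

C(8, 3) = 56, so u_6 = 60.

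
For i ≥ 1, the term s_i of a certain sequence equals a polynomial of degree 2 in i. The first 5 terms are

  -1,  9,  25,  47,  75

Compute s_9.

247

1st diffs: 10, 16, 22, 28.
2nd diffs: 6, 6, 6 (constant).
So s_i = 3i^2 + i - 5.
Evaluating at i = 9 gives s_9 = 247.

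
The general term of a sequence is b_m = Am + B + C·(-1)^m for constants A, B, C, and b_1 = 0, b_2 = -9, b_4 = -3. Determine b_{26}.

63

At m = 1, 2, 4: A + B - C = 0; 2A + B + C = -9; 4A + B + C = -3.
Subtracting the first from the second: A + 2C = -9.
Subtracting the second from the third: 2A = 6.
Solving: C = -6, A = 3, then B = -9.
Hence b_{26} = 3·26 + (-9) + (-6)·1 = 63.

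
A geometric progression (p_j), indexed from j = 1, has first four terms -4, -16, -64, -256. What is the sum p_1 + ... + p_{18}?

-91625968980

Common ratio r = 4.
p_j = (-4)·4^(j-1).
S = (-4)·(4^18 - 1)/(4 - 1) = (-4)·(68719476736 - 1)/(3) = -91625968980.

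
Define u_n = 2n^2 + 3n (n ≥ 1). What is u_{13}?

377

u_{13} = 2·13^2 + 3·13 = 377.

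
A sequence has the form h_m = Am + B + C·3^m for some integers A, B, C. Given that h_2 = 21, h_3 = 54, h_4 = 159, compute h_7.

The three given values yield: 2A + B + 9C = 21; 3A + B + 27C = 54; 4A + B + 81C = 159.
Subtracting the first from the second: A + 18C = 33.
Subtracting the second from the third: A + 54C = 105.
Solving: C = 2, A = -3, then B = 9.
Hence h_7 = -3·7 + 9 + 2·2187 = 4362.

4362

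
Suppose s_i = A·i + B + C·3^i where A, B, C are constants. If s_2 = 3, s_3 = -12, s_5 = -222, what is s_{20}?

-3486784335

The three given values yield: 2A + B + 9C = 3; 3A + B + 27C = -12; 5A + B + 243C = -222.
Subtracting the first from the second: A + 18C = -15.
Subtracting the second from the third: 2A + 216C = -210.
Solving: C = -1, A = 3, then B = 6.
Hence s_{20} = 3·20 + 6 + (-1)·3486784401 = -3486784335.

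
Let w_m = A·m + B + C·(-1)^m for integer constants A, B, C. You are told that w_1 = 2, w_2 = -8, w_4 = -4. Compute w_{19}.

Plug in m = 1, 2, 4: A + B - C = 2; 2A + B + C = -8; 4A + B + C = -4.
Subtracting the first from the second: A + 2C = -10.
Subtracting the second from the third: 2A = 4.
Solving: C = -6, A = 2, then B = -6.
So w_m = 2·m + (-6) + (-6)·(-1)^m; at m=19 this is 38.

38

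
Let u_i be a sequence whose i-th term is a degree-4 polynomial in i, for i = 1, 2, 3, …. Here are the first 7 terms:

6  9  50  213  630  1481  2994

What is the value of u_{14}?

1st diffs: 3, 41, 163, 417, 851, 1513.
2nd diffs: 38, 122, 254, 434, 662.
3rd diffs: 84, 132, 180, 228.
4th diffs: 48, 48, 48 (constant).
So u_i = 2i^4 - 6i^3 + 5i^2 + 5.
Evaluating at i = 14 gives u_{14} = 61353.

61353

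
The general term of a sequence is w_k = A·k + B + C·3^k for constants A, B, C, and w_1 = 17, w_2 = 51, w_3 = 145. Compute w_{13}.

7971665

At k = 1, 2, 3: A + B + 3C = 17; 2A + B + 9C = 51; 3A + B + 27C = 145.
Subtracting the first from the second: A + 6C = 34.
Subtracting the second from the third: A + 18C = 94.
Solving: C = 5, A = 4, then B = -2.
So w_k = 4·k + (-2) + 5·3^k; at k=13 this is 7971665.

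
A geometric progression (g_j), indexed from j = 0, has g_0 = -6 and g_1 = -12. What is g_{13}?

Common ratio r = 2.
g_j = (-6)·2^(j-0).
g_{13} = (-6)·2^13 = -49152.

-49152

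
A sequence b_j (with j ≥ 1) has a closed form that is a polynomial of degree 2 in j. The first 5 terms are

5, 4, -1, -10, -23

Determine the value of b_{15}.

-373

1st diffs: -1, -5, -9, -13.
2nd diffs: -4, -4, -4 (constant).
So b_j = -2j^2 + 5j + 2.
Evaluating at j = 15 gives b_{15} = -373.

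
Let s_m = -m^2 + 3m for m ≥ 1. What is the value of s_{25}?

-550

s_{25} = -1·25^2 + 3·25 = -550.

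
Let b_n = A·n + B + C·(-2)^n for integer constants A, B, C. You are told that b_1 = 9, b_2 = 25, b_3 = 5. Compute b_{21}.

Plug in n = 1, 2, 3: A + B - 2C = 9; 2A + B + 4C = 25; 3A + B - 8C = 5.
Subtracting the first from the second: A + 6C = 16.
Subtracting the second from the third: A - 12C = -20.
Solving: C = 2, A = 4, then B = 9.
So b_n = 4·n + 9 + 2·(-2)^n; at n=21 this is -4194211.

-4194211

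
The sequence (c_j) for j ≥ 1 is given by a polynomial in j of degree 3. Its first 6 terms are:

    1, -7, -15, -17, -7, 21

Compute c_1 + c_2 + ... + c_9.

477

1st diffs: -8, -8, -2, 10, 28.
2nd diffs: 0, 6, 12, 18.
3rd diffs: 6, 6, 6 (constant).
Newton forward-difference form: c_j = 1 + (-8)·C(j-1,1) + 6·C(j-1,3).
Continuing: 73, 155, 273.
Summing j = 1..9 (9 terms) gives 477.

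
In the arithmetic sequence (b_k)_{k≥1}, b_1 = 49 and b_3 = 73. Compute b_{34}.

Common difference d = (73 - 49) / (3 - 1) = 12.
b_k = 49 + (k - 1)·12.
b_{34} = 49 + 33·12 = 445.

445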